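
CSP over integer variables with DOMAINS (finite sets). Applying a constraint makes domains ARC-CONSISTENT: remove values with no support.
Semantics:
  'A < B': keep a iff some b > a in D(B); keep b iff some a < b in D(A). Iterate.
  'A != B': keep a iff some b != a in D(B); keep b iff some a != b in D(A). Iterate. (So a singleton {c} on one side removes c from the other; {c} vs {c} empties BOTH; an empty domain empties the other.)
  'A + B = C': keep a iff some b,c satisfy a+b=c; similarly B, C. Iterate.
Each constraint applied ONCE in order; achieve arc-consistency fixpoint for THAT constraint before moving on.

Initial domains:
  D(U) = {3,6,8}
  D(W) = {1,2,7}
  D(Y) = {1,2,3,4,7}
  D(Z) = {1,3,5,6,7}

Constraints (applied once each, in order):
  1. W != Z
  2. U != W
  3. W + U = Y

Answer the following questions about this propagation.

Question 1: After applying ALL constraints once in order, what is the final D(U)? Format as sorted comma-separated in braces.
Answer: {3,6}

Derivation:
Constraint 1 (W != Z) on D(W)={1,2,7} D(Z)={1,3,5,6,7}: no change
Constraint 2 (U != W) on D(U)={3,6,8} D(W)={1,2,7}: no change
Constraint 3 (W + U = Y) on D(W)={1,2,7} D(U)={3,6,8} D(Y)={1,2,3,4,7}: W {1,2,7}->{1}; U {3,6,8}->{3,6}; Y {1,2,3,4,7}->{4,7}
So after all 3 constraints: D(U) = {3,6}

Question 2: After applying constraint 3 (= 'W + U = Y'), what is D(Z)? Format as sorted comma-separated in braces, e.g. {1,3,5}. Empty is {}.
Constraint 1 (W != Z) on D(W)={1,2,7} D(Z)={1,3,5,6,7}: no change
Constraint 2 (U != W) on D(U)={3,6,8} D(W)={1,2,7}: no change
Constraint 3 (W + U = Y) on D(W)={1,2,7} D(U)={3,6,8} D(Y)={1,2,3,4,7}: W {1,2,7}->{1}; U {3,6,8}->{3,6}; Y {1,2,3,4,7}->{4,7}
So after constraint 3: D(Z) = {1,3,5,6,7}

Answer: {1,3,5,6,7}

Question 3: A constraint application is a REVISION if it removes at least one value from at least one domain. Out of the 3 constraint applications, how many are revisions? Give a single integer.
Constraint 1 (W != Z) on D(W)={1,2,7} D(Z)={1,3,5,6,7}: no change => not a revision
Constraint 2 (U != W) on D(U)={3,6,8} D(W)={1,2,7}: no change => not a revision
Constraint 3 (W + U = Y) on D(W)={1,2,7} D(U)={3,6,8} D(Y)={1,2,3,4,7}: W {1,2,7}->{1}; U {3,6,8}->{3,6}; Y {1,2,3,4,7}->{4,7} => REVISION
Total revisions = 1

Answer: 1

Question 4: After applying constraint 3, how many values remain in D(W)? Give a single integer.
Answer: 1

Derivation:
Constraint 1 (W != Z) on D(W)={1,2,7} D(Z)={1,3,5,6,7}: no change
Constraint 2 (U != W) on D(U)={3,6,8} D(W)={1,2,7}: no change
Constraint 3 (W + U = Y) on D(W)={1,2,7} D(U)={3,6,8} D(Y)={1,2,3,4,7}: W {1,2,7}->{1}; U {3,6,8}->{3,6}; Y {1,2,3,4,7}->{4,7}
So after constraint 3: D(W)={1}, size = 1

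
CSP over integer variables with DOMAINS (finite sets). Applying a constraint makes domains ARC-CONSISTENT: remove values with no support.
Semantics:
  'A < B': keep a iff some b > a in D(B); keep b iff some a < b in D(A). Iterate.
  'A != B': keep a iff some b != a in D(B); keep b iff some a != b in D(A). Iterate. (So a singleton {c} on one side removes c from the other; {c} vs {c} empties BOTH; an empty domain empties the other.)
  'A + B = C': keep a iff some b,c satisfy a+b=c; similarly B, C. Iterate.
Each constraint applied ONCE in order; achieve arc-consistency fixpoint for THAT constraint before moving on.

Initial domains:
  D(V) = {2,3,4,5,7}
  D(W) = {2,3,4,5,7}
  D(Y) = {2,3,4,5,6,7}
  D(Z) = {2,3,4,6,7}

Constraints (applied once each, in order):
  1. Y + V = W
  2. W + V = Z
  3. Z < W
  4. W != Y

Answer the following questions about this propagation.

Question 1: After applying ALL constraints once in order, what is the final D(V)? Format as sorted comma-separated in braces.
Answer: {2,3}

Derivation:
Constraint 1 (Y + V = W) on D(Y)={2,3,4,5,6,7} D(V)={2,3,4,5,7} D(W)={2,3,4,5,7}: Y {2,3,4,5,6,7}->{2,3,4,5}; V {2,3,4,5,7}->{2,3,4,5}; W {2,3,4,5,7}->{4,5,7}
Constraint 2 (W + V = Z) on D(W)={4,5,7} D(V)={2,3,4,5} D(Z)={2,3,4,6,7}: W {4,5,7}->{4,5}; V {2,3,4,5}->{2,3}; Z {2,3,4,6,7}->{6,7}
Constraint 3 (Z < W) on D(Z)={6,7} D(W)={4,5}: Z {6,7}->{}; W {4,5}->{}
Constraint 4 (W != Y) on D(W)={} D(Y)={2,3,4,5}: Y {2,3,4,5}->{}
So after all 4 constraints: D(V) = {2,3}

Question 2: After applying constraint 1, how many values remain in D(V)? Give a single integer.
Answer: 4

Derivation:
Constraint 1 (Y + V = W) on D(Y)={2,3,4,5,6,7} D(V)={2,3,4,5,7} D(W)={2,3,4,5,7}: Y {2,3,4,5,6,7}->{2,3,4,5}; V {2,3,4,5,7}->{2,3,4,5}; W {2,3,4,5,7}->{4,5,7}
So after constraint 1: D(V)={2,3,4,5}, size = 4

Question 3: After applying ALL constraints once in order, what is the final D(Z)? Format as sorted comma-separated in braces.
Constraint 1 (Y + V = W) on D(Y)={2,3,4,5,6,7} D(V)={2,3,4,5,7} D(W)={2,3,4,5,7}: Y {2,3,4,5,6,7}->{2,3,4,5}; V {2,3,4,5,7}->{2,3,4,5}; W {2,3,4,5,7}->{4,5,7}
Constraint 2 (W + V = Z) on D(W)={4,5,7} D(V)={2,3,4,5} D(Z)={2,3,4,6,7}: W {4,5,7}->{4,5}; V {2,3,4,5}->{2,3}; Z {2,3,4,6,7}->{6,7}
Constraint 3 (Z < W) on D(Z)={6,7} D(W)={4,5}: Z {6,7}->{}; W {4,5}->{}
Constraint 4 (W != Y) on D(W)={} D(Y)={2,3,4,5}: Y {2,3,4,5}->{}
So after all 4 constraints: D(Z) = {}

Answer: {}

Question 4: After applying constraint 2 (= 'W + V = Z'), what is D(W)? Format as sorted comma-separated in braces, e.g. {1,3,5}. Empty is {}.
Answer: {4,5}

Derivation:
Constraint 1 (Y + V = W) on D(Y)={2,3,4,5,6,7} D(V)={2,3,4,5,7} D(W)={2,3,4,5,7}: Y {2,3,4,5,6,7}->{2,3,4,5}; V {2,3,4,5,7}->{2,3,4,5}; W {2,3,4,5,7}->{4,5,7}
Constraint 2 (W + V = Z) on D(W)={4,5,7} D(V)={2,3,4,5} D(Z)={2,3,4,6,7}: W {4,5,7}->{4,5}; V {2,3,4,5}->{2,3}; Z {2,3,4,6,7}->{6,7}
So after constraint 2: D(W) = {4,5}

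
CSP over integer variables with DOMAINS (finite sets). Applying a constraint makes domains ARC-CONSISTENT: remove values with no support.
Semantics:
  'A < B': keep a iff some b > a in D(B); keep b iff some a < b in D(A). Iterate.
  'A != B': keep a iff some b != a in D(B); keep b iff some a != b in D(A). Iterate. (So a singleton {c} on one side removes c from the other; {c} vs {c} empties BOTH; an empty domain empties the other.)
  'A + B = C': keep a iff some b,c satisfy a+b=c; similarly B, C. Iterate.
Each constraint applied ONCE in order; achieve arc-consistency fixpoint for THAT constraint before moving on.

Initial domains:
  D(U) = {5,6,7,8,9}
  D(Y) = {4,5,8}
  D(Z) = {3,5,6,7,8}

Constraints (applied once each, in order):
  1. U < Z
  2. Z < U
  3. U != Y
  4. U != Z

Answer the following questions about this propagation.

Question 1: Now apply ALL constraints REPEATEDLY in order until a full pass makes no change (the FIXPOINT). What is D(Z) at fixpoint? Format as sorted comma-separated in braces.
Answer: {}

Derivation:
pass 0 (initial): D(Z)={3,5,6,7,8}
pass 1: U {5,6,7,8,9}->{7}; Z {3,5,6,7,8}->{6}
pass 2: U {7}->{}; Y {4,5,8}->{}; Z {6}->{}
pass 3: no change
Fixpoint after 3 passes: D(Z) = {}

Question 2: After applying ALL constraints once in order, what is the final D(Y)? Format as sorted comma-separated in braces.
Constraint 1 (U < Z) on D(U)={5,6,7,8,9} D(Z)={3,5,6,7,8}: U {5,6,7,8,9}->{5,6,7}; Z {3,5,6,7,8}->{6,7,8}
Constraint 2 (Z < U) on D(Z)={6,7,8} D(U)={5,6,7}: Z {6,7,8}->{6}; U {5,6,7}->{7}
Constraint 3 (U != Y) on D(U)={7} D(Y)={4,5,8}: no change
Constraint 4 (U != Z) on D(U)={7} D(Z)={6}: no change
So after all 4 constraints: D(Y) = {4,5,8}

Answer: {4,5,8}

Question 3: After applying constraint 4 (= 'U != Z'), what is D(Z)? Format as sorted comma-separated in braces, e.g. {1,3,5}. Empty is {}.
Constraint 1 (U < Z) on D(U)={5,6,7,8,9} D(Z)={3,5,6,7,8}: U {5,6,7,8,9}->{5,6,7}; Z {3,5,6,7,8}->{6,7,8}
Constraint 2 (Z < U) on D(Z)={6,7,8} D(U)={5,6,7}: Z {6,7,8}->{6}; U {5,6,7}->{7}
Constraint 3 (U != Y) on D(U)={7} D(Y)={4,5,8}: no change
Constraint 4 (U != Z) on D(U)={7} D(Z)={6}: no change
So after constraint 4: D(Z) = {6}

Answer: {6}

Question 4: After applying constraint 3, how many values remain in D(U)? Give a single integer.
Constraint 1 (U < Z) on D(U)={5,6,7,8,9} D(Z)={3,5,6,7,8}: U {5,6,7,8,9}->{5,6,7}; Z {3,5,6,7,8}->{6,7,8}
Constraint 2 (Z < U) on D(Z)={6,7,8} D(U)={5,6,7}: Z {6,7,8}->{6}; U {5,6,7}->{7}
Constraint 3 (U != Y) on D(U)={7} D(Y)={4,5,8}: no change
So after constraint 3: D(U)={7}, size = 1

Answer: 1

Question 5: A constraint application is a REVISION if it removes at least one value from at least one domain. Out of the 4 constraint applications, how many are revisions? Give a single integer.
Answer: 2

Derivation:
Constraint 1 (U < Z) on D(U)={5,6,7,8,9} D(Z)={3,5,6,7,8}: U {5,6,7,8,9}->{5,6,7}; Z {3,5,6,7,8}->{6,7,8} => REVISION
Constraint 2 (Z < U) on D(Z)={6,7,8} D(U)={5,6,7}: Z {6,7,8}->{6}; U {5,6,7}->{7} => REVISION
Constraint 3 (U != Y) on D(U)={7} D(Y)={4,5,8}: no change => not a revision
Constraint 4 (U != Z) on D(U)={7} D(Z)={6}: no change => not a revision
Total revisions = 2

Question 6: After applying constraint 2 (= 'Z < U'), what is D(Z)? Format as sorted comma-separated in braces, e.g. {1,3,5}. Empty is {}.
Answer: {6}

Derivation:
Constraint 1 (U < Z) on D(U)={5,6,7,8,9} D(Z)={3,5,6,7,8}: U {5,6,7,8,9}->{5,6,7}; Z {3,5,6,7,8}->{6,7,8}
Constraint 2 (Z < U) on D(Z)={6,7,8} D(U)={5,6,7}: Z {6,7,8}->{6}; U {5,6,7}->{7}
So after constraint 2: D(Z) = {6}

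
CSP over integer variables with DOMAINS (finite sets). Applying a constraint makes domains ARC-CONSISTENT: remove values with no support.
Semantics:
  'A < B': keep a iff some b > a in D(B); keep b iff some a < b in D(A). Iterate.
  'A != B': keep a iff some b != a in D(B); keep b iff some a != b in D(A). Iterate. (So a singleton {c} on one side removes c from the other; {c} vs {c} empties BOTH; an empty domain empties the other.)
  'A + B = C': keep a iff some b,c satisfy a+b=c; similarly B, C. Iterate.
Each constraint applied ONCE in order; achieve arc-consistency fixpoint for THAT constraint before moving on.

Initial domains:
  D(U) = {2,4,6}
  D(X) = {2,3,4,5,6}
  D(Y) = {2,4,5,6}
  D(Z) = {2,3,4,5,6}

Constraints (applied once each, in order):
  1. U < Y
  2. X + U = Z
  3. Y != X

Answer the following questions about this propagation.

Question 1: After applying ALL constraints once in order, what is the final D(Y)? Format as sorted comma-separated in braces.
Answer: {4,5,6}

Derivation:
Constraint 1 (U < Y) on D(U)={2,4,6} D(Y)={2,4,5,6}: U {2,4,6}->{2,4}; Y {2,4,5,6}->{4,5,6}
Constraint 2 (X + U = Z) on D(X)={2,3,4,5,6} D(U)={2,4} D(Z)={2,3,4,5,6}: X {2,3,4,5,6}->{2,3,4}; Z {2,3,4,5,6}->{4,5,6}
Constraint 3 (Y != X) on D(Y)={4,5,6} D(X)={2,3,4}: no change
So after all 3 constraints: D(Y) = {4,5,6}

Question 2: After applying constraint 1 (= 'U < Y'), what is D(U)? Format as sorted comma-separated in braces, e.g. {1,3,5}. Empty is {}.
Answer: {2,4}

Derivation:
Constraint 1 (U < Y) on D(U)={2,4,6} D(Y)={2,4,5,6}: U {2,4,6}->{2,4}; Y {2,4,5,6}->{4,5,6}
So after constraint 1: D(U) = {2,4}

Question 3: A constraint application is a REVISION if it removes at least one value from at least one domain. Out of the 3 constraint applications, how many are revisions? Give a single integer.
Answer: 2

Derivation:
Constraint 1 (U < Y) on D(U)={2,4,6} D(Y)={2,4,5,6}: U {2,4,6}->{2,4}; Y {2,4,5,6}->{4,5,6} => REVISION
Constraint 2 (X + U = Z) on D(X)={2,3,4,5,6} D(U)={2,4} D(Z)={2,3,4,5,6}: X {2,3,4,5,6}->{2,3,4}; Z {2,3,4,5,6}->{4,5,6} => REVISION
Constraint 3 (Y != X) on D(Y)={4,5,6} D(X)={2,3,4}: no change => not a revision
Total revisions = 2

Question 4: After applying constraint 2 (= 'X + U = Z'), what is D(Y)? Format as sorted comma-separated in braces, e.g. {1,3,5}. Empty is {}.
Constraint 1 (U < Y) on D(U)={2,4,6} D(Y)={2,4,5,6}: U {2,4,6}->{2,4}; Y {2,4,5,6}->{4,5,6}
Constraint 2 (X + U = Z) on D(X)={2,3,4,5,6} D(U)={2,4} D(Z)={2,3,4,5,6}: X {2,3,4,5,6}->{2,3,4}; Z {2,3,4,5,6}->{4,5,6}
So after constraint 2: D(Y) = {4,5,6}

Answer: {4,5,6}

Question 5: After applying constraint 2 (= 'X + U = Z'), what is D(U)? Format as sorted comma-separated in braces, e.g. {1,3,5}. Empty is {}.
Answer: {2,4}

Derivation:
Constraint 1 (U < Y) on D(U)={2,4,6} D(Y)={2,4,5,6}: U {2,4,6}->{2,4}; Y {2,4,5,6}->{4,5,6}
Constraint 2 (X + U = Z) on D(X)={2,3,4,5,6} D(U)={2,4} D(Z)={2,3,4,5,6}: X {2,3,4,5,6}->{2,3,4}; Z {2,3,4,5,6}->{4,5,6}
So after constraint 2: D(U) = {2,4}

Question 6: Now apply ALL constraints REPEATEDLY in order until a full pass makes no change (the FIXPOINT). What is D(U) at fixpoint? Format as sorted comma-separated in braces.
pass 0 (initial): D(U)={2,4,6}
pass 1: U {2,4,6}->{2,4}; X {2,3,4,5,6}->{2,3,4}; Y {2,4,5,6}->{4,5,6}; Z {2,3,4,5,6}->{4,5,6}
pass 2: no change
Fixpoint after 2 passes: D(U) = {2,4}

Answer: {2,4}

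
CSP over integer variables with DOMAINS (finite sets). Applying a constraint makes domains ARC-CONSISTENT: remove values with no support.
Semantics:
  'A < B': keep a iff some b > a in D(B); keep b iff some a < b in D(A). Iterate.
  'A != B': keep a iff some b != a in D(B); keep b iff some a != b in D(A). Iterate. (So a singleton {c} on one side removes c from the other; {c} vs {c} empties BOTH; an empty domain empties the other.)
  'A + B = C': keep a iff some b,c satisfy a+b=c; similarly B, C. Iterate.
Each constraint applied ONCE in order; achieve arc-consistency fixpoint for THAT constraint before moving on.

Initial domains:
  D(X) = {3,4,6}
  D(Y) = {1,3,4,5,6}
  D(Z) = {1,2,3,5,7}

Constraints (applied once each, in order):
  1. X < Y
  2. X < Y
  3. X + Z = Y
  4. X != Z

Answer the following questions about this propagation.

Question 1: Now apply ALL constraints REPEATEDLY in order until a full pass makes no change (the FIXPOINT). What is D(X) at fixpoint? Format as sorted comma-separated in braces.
pass 0 (initial): D(X)={3,4,6}
pass 1: X {3,4,6}->{3,4}; Y {1,3,4,5,6}->{4,5,6}; Z {1,2,3,5,7}->{1,2,3}
pass 2: no change
Fixpoint after 2 passes: D(X) = {3,4}

Answer: {3,4}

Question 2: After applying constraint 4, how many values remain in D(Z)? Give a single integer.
Constraint 1 (X < Y) on D(X)={3,4,6} D(Y)={1,3,4,5,6}: X {3,4,6}->{3,4}; Y {1,3,4,5,6}->{4,5,6}
Constraint 2 (X < Y) on D(X)={3,4} D(Y)={4,5,6}: no change
Constraint 3 (X + Z = Y) on D(X)={3,4} D(Z)={1,2,3,5,7} D(Y)={4,5,6}: Z {1,2,3,5,7}->{1,2,3}
Constraint 4 (X != Z) on D(X)={3,4} D(Z)={1,2,3}: no change
So after constraint 4: D(Z)={1,2,3}, size = 3

Answer: 3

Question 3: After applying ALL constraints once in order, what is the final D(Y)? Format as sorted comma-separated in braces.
Constraint 1 (X < Y) on D(X)={3,4,6} D(Y)={1,3,4,5,6}: X {3,4,6}->{3,4}; Y {1,3,4,5,6}->{4,5,6}
Constraint 2 (X < Y) on D(X)={3,4} D(Y)={4,5,6}: no change
Constraint 3 (X + Z = Y) on D(X)={3,4} D(Z)={1,2,3,5,7} D(Y)={4,5,6}: Z {1,2,3,5,7}->{1,2,3}
Constraint 4 (X != Z) on D(X)={3,4} D(Z)={1,2,3}: no change
So after all 4 constraints: D(Y) = {4,5,6}

Answer: {4,5,6}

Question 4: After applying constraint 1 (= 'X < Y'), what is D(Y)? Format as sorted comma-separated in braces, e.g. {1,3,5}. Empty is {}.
Answer: {4,5,6}

Derivation:
Constraint 1 (X < Y) on D(X)={3,4,6} D(Y)={1,3,4,5,6}: X {3,4,6}->{3,4}; Y {1,3,4,5,6}->{4,5,6}
So after constraint 1: D(Y) = {4,5,6}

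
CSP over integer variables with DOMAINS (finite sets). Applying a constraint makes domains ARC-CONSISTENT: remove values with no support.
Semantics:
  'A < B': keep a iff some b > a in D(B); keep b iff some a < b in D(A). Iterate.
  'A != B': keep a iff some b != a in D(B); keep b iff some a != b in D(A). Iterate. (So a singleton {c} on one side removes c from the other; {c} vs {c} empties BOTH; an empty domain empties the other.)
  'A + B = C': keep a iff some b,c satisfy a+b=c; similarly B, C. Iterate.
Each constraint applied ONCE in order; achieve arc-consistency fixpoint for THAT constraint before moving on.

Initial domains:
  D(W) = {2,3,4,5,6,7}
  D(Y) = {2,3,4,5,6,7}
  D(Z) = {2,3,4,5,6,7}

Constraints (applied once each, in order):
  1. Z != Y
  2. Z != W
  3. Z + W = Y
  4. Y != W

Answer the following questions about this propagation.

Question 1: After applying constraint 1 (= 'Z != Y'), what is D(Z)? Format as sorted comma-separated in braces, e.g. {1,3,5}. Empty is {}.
Answer: {2,3,4,5,6,7}

Derivation:
Constraint 1 (Z != Y) on D(Z)={2,3,4,5,6,7} D(Y)={2,3,4,5,6,7}: no change
So after constraint 1: D(Z) = {2,3,4,5,6,7}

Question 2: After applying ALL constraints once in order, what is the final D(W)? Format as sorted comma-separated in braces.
Constraint 1 (Z != Y) on D(Z)={2,3,4,5,6,7} D(Y)={2,3,4,5,6,7}: no change
Constraint 2 (Z != W) on D(Z)={2,3,4,5,6,7} D(W)={2,3,4,5,6,7}: no change
Constraint 3 (Z + W = Y) on D(Z)={2,3,4,5,6,7} D(W)={2,3,4,5,6,7} D(Y)={2,3,4,5,6,7}: Z {2,3,4,5,6,7}->{2,3,4,5}; W {2,3,4,5,6,7}->{2,3,4,5}; Y {2,3,4,5,6,7}->{4,5,6,7}
Constraint 4 (Y != W) on D(Y)={4,5,6,7} D(W)={2,3,4,5}: no change
So after all 4 constraints: D(W) = {2,3,4,5}

Answer: {2,3,4,5}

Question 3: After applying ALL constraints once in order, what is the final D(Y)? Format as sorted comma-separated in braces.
Answer: {4,5,6,7}

Derivation:
Constraint 1 (Z != Y) on D(Z)={2,3,4,5,6,7} D(Y)={2,3,4,5,6,7}: no change
Constraint 2 (Z != W) on D(Z)={2,3,4,5,6,7} D(W)={2,3,4,5,6,7}: no change
Constraint 3 (Z + W = Y) on D(Z)={2,3,4,5,6,7} D(W)={2,3,4,5,6,7} D(Y)={2,3,4,5,6,7}: Z {2,3,4,5,6,7}->{2,3,4,5}; W {2,3,4,5,6,7}->{2,3,4,5}; Y {2,3,4,5,6,7}->{4,5,6,7}
Constraint 4 (Y != W) on D(Y)={4,5,6,7} D(W)={2,3,4,5}: no change
So after all 4 constraints: D(Y) = {4,5,6,7}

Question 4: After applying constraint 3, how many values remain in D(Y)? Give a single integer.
Answer: 4

Derivation:
Constraint 1 (Z != Y) on D(Z)={2,3,4,5,6,7} D(Y)={2,3,4,5,6,7}: no change
Constraint 2 (Z != W) on D(Z)={2,3,4,5,6,7} D(W)={2,3,4,5,6,7}: no change
Constraint 3 (Z + W = Y) on D(Z)={2,3,4,5,6,7} D(W)={2,3,4,5,6,7} D(Y)={2,3,4,5,6,7}: Z {2,3,4,5,6,7}->{2,3,4,5}; W {2,3,4,5,6,7}->{2,3,4,5}; Y {2,3,4,5,6,7}->{4,5,6,7}
So after constraint 3: D(Y)={4,5,6,7}, size = 4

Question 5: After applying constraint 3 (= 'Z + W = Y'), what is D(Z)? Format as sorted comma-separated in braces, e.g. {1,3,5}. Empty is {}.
Constraint 1 (Z != Y) on D(Z)={2,3,4,5,6,7} D(Y)={2,3,4,5,6,7}: no change
Constraint 2 (Z != W) on D(Z)={2,3,4,5,6,7} D(W)={2,3,4,5,6,7}: no change
Constraint 3 (Z + W = Y) on D(Z)={2,3,4,5,6,7} D(W)={2,3,4,5,6,7} D(Y)={2,3,4,5,6,7}: Z {2,3,4,5,6,7}->{2,3,4,5}; W {2,3,4,5,6,7}->{2,3,4,5}; Y {2,3,4,5,6,7}->{4,5,6,7}
So after constraint 3: D(Z) = {2,3,4,5}

Answer: {2,3,4,5}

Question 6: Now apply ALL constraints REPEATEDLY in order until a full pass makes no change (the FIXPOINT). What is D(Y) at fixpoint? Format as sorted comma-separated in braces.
pass 0 (initial): D(Y)={2,3,4,5,6,7}
pass 1: W {2,3,4,5,6,7}->{2,3,4,5}; Y {2,3,4,5,6,7}->{4,5,6,7}; Z {2,3,4,5,6,7}->{2,3,4,5}
pass 2: no change
Fixpoint after 2 passes: D(Y) = {4,5,6,7}

Answer: {4,5,6,7}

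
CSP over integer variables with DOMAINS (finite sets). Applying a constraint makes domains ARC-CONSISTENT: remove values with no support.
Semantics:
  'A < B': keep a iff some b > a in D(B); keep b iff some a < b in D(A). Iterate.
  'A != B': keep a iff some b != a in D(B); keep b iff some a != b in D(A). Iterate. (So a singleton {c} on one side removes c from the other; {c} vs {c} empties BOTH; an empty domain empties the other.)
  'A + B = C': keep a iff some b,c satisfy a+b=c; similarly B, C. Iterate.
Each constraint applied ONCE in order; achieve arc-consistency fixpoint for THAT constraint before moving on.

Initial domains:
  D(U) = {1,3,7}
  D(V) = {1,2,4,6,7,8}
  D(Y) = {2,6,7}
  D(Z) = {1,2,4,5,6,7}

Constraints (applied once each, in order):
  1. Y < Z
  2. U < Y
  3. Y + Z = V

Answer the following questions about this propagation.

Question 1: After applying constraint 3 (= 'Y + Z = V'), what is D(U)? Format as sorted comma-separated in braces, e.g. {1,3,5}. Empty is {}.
Constraint 1 (Y < Z) on D(Y)={2,6,7} D(Z)={1,2,4,5,6,7}: Y {2,6,7}->{2,6}; Z {1,2,4,5,6,7}->{4,5,6,7}
Constraint 2 (U < Y) on D(U)={1,3,7} D(Y)={2,6}: U {1,3,7}->{1,3}
Constraint 3 (Y + Z = V) on D(Y)={2,6} D(Z)={4,5,6,7} D(V)={1,2,4,6,7,8}: Y {2,6}->{2}; Z {4,5,6,7}->{4,5,6}; V {1,2,4,6,7,8}->{6,7,8}
So after constraint 3: D(U) = {1,3}

Answer: {1,3}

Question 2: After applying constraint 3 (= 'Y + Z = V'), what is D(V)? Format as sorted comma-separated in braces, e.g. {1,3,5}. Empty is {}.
Answer: {6,7,8}

Derivation:
Constraint 1 (Y < Z) on D(Y)={2,6,7} D(Z)={1,2,4,5,6,7}: Y {2,6,7}->{2,6}; Z {1,2,4,5,6,7}->{4,5,6,7}
Constraint 2 (U < Y) on D(U)={1,3,7} D(Y)={2,6}: U {1,3,7}->{1,3}
Constraint 3 (Y + Z = V) on D(Y)={2,6} D(Z)={4,5,6,7} D(V)={1,2,4,6,7,8}: Y {2,6}->{2}; Z {4,5,6,7}->{4,5,6}; V {1,2,4,6,7,8}->{6,7,8}
So after constraint 3: D(V) = {6,7,8}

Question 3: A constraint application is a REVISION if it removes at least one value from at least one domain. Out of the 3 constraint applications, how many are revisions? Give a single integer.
Answer: 3

Derivation:
Constraint 1 (Y < Z) on D(Y)={2,6,7} D(Z)={1,2,4,5,6,7}: Y {2,6,7}->{2,6}; Z {1,2,4,5,6,7}->{4,5,6,7} => REVISION
Constraint 2 (U < Y) on D(U)={1,3,7} D(Y)={2,6}: U {1,3,7}->{1,3} => REVISION
Constraint 3 (Y + Z = V) on D(Y)={2,6} D(Z)={4,5,6,7} D(V)={1,2,4,6,7,8}: Y {2,6}->{2}; Z {4,5,6,7}->{4,5,6}; V {1,2,4,6,7,8}->{6,7,8} => REVISION
Total revisions = 3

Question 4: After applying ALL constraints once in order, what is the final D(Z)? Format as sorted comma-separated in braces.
Answer: {4,5,6}

Derivation:
Constraint 1 (Y < Z) on D(Y)={2,6,7} D(Z)={1,2,4,5,6,7}: Y {2,6,7}->{2,6}; Z {1,2,4,5,6,7}->{4,5,6,7}
Constraint 2 (U < Y) on D(U)={1,3,7} D(Y)={2,6}: U {1,3,7}->{1,3}
Constraint 3 (Y + Z = V) on D(Y)={2,6} D(Z)={4,5,6,7} D(V)={1,2,4,6,7,8}: Y {2,6}->{2}; Z {4,5,6,7}->{4,5,6}; V {1,2,4,6,7,8}->{6,7,8}
So after all 3 constraints: D(Z) = {4,5,6}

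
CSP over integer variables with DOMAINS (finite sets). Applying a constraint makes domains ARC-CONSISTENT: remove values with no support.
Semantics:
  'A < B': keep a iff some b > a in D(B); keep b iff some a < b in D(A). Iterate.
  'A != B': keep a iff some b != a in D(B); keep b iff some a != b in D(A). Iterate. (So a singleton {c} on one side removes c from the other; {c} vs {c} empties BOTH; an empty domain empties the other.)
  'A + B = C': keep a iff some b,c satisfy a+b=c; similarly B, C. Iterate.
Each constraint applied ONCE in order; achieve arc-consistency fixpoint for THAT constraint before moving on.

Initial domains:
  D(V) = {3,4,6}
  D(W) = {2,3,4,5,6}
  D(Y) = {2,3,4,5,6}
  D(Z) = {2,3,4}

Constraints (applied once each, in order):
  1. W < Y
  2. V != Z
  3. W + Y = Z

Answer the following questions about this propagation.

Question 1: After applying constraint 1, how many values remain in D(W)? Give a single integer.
Constraint 1 (W < Y) on D(W)={2,3,4,5,6} D(Y)={2,3,4,5,6}: W {2,3,4,5,6}->{2,3,4,5}; Y {2,3,4,5,6}->{3,4,5,6}
So after constraint 1: D(W)={2,3,4,5}, size = 4

Answer: 4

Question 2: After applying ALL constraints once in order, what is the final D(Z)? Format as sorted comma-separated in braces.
Answer: {}

Derivation:
Constraint 1 (W < Y) on D(W)={2,3,4,5,6} D(Y)={2,3,4,5,6}: W {2,3,4,5,6}->{2,3,4,5}; Y {2,3,4,5,6}->{3,4,5,6}
Constraint 2 (V != Z) on D(V)={3,4,6} D(Z)={2,3,4}: no change
Constraint 3 (W + Y = Z) on D(W)={2,3,4,5} D(Y)={3,4,5,6} D(Z)={2,3,4}: W {2,3,4,5}->{}; Y {3,4,5,6}->{}; Z {2,3,4}->{}
So after all 3 constraints: D(Z) = {}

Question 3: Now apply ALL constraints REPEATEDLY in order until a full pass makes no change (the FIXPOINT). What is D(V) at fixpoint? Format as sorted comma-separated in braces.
Answer: {}

Derivation:
pass 0 (initial): D(V)={3,4,6}
pass 1: W {2,3,4,5,6}->{}; Y {2,3,4,5,6}->{}; Z {2,3,4}->{}
pass 2: V {3,4,6}->{}
pass 3: no change
Fixpoint after 3 passes: D(V) = {}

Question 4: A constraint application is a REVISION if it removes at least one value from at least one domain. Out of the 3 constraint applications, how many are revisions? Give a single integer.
Constraint 1 (W < Y) on D(W)={2,3,4,5,6} D(Y)={2,3,4,5,6}: W {2,3,4,5,6}->{2,3,4,5}; Y {2,3,4,5,6}->{3,4,5,6} => REVISION
Constraint 2 (V != Z) on D(V)={3,4,6} D(Z)={2,3,4}: no change => not a revision
Constraint 3 (W + Y = Z) on D(W)={2,3,4,5} D(Y)={3,4,5,6} D(Z)={2,3,4}: W {2,3,4,5}->{}; Y {3,4,5,6}->{}; Z {2,3,4}->{} => REVISION
Total revisions = 2

Answer: 2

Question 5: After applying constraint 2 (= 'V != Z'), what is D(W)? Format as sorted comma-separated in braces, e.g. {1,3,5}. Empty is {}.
Constraint 1 (W < Y) on D(W)={2,3,4,5,6} D(Y)={2,3,4,5,6}: W {2,3,4,5,6}->{2,3,4,5}; Y {2,3,4,5,6}->{3,4,5,6}
Constraint 2 (V != Z) on D(V)={3,4,6} D(Z)={2,3,4}: no change
So after constraint 2: D(W) = {2,3,4,5}

Answer: {2,3,4,5}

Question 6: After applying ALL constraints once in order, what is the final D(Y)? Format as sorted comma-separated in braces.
Constraint 1 (W < Y) on D(W)={2,3,4,5,6} D(Y)={2,3,4,5,6}: W {2,3,4,5,6}->{2,3,4,5}; Y {2,3,4,5,6}->{3,4,5,6}
Constraint 2 (V != Z) on D(V)={3,4,6} D(Z)={2,3,4}: no change
Constraint 3 (W + Y = Z) on D(W)={2,3,4,5} D(Y)={3,4,5,6} D(Z)={2,3,4}: W {2,3,4,5}->{}; Y {3,4,5,6}->{}; Z {2,3,4}->{}
So after all 3 constraints: D(Y) = {}

Answer: {}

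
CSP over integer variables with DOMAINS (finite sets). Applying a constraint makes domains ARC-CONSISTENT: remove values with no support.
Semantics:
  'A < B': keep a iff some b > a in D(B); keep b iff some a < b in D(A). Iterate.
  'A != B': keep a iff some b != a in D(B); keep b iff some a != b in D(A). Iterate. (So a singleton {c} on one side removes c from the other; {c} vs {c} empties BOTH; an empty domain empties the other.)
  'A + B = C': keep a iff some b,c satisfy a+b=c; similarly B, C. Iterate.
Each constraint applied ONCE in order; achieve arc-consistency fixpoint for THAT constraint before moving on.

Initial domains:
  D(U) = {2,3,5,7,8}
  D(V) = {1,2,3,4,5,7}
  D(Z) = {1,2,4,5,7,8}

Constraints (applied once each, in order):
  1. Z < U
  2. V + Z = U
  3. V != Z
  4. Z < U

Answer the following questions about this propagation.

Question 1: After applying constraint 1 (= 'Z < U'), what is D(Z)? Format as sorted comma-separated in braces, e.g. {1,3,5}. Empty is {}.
Answer: {1,2,4,5,7}

Derivation:
Constraint 1 (Z < U) on D(Z)={1,2,4,5,7,8} D(U)={2,3,5,7,8}: Z {1,2,4,5,7,8}->{1,2,4,5,7}
So after constraint 1: D(Z) = {1,2,4,5,7}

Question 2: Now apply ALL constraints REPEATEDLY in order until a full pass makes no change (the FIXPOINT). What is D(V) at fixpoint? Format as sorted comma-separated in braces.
pass 0 (initial): D(V)={1,2,3,4,5,7}
pass 1: Z {1,2,4,5,7,8}->{1,2,4,5,7}
pass 2: no change
Fixpoint after 2 passes: D(V) = {1,2,3,4,5,7}

Answer: {1,2,3,4,5,7}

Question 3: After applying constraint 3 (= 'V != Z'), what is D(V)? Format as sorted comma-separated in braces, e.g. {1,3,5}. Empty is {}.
Answer: {1,2,3,4,5,7}

Derivation:
Constraint 1 (Z < U) on D(Z)={1,2,4,5,7,8} D(U)={2,3,5,7,8}: Z {1,2,4,5,7,8}->{1,2,4,5,7}
Constraint 2 (V + Z = U) on D(V)={1,2,3,4,5,7} D(Z)={1,2,4,5,7} D(U)={2,3,5,7,8}: no change
Constraint 3 (V != Z) on D(V)={1,2,3,4,5,7} D(Z)={1,2,4,5,7}: no change
So after constraint 3: D(V) = {1,2,3,4,5,7}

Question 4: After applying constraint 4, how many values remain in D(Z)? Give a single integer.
Answer: 5

Derivation:
Constraint 1 (Z < U) on D(Z)={1,2,4,5,7,8} D(U)={2,3,5,7,8}: Z {1,2,4,5,7,8}->{1,2,4,5,7}
Constraint 2 (V + Z = U) on D(V)={1,2,3,4,5,7} D(Z)={1,2,4,5,7} D(U)={2,3,5,7,8}: no change
Constraint 3 (V != Z) on D(V)={1,2,3,4,5,7} D(Z)={1,2,4,5,7}: no change
Constraint 4 (Z < U) on D(Z)={1,2,4,5,7} D(U)={2,3,5,7,8}: no change
So after constraint 4: D(Z)={1,2,4,5,7}, size = 5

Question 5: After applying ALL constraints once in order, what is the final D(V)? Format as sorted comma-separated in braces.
Constraint 1 (Z < U) on D(Z)={1,2,4,5,7,8} D(U)={2,3,5,7,8}: Z {1,2,4,5,7,8}->{1,2,4,5,7}
Constraint 2 (V + Z = U) on D(V)={1,2,3,4,5,7} D(Z)={1,2,4,5,7} D(U)={2,3,5,7,8}: no change
Constraint 3 (V != Z) on D(V)={1,2,3,4,5,7} D(Z)={1,2,4,5,7}: no change
Constraint 4 (Z < U) on D(Z)={1,2,4,5,7} D(U)={2,3,5,7,8}: no change
So after all 4 constraints: D(V) = {1,2,3,4,5,7}

Answer: {1,2,3,4,5,7}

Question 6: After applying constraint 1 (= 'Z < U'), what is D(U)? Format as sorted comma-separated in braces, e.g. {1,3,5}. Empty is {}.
Constraint 1 (Z < U) on D(Z)={1,2,4,5,7,8} D(U)={2,3,5,7,8}: Z {1,2,4,5,7,8}->{1,2,4,5,7}
So after constraint 1: D(U) = {2,3,5,7,8}

Answer: {2,3,5,7,8}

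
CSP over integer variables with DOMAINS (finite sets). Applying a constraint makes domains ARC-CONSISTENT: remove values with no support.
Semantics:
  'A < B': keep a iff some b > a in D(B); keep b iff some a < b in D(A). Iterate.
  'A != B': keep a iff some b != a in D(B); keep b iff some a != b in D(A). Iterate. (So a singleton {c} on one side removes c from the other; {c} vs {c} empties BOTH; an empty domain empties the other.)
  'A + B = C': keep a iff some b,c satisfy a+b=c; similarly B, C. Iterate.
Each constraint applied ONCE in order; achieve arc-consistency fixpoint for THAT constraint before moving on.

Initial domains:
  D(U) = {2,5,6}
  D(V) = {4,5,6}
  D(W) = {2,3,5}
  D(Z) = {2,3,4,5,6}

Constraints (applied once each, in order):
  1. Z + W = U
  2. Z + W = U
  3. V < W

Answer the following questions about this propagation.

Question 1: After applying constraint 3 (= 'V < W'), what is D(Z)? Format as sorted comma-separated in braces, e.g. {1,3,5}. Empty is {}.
Constraint 1 (Z + W = U) on D(Z)={2,3,4,5,6} D(W)={2,3,5} D(U)={2,5,6}: Z {2,3,4,5,6}->{2,3,4}; W {2,3,5}->{2,3}; U {2,5,6}->{5,6}
Constraint 2 (Z + W = U) on D(Z)={2,3,4} D(W)={2,3} D(U)={5,6}: no change
Constraint 3 (V < W) on D(V)={4,5,6} D(W)={2,3}: V {4,5,6}->{}; W {2,3}->{}
So after constraint 3: D(Z) = {2,3,4}

Answer: {2,3,4}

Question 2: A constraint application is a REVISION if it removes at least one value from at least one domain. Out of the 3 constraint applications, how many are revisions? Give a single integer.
Answer: 2

Derivation:
Constraint 1 (Z + W = U) on D(Z)={2,3,4,5,6} D(W)={2,3,5} D(U)={2,5,6}: Z {2,3,4,5,6}->{2,3,4}; W {2,3,5}->{2,3}; U {2,5,6}->{5,6} => REVISION
Constraint 2 (Z + W = U) on D(Z)={2,3,4} D(W)={2,3} D(U)={5,6}: no change => not a revision
Constraint 3 (V < W) on D(V)={4,5,6} D(W)={2,3}: V {4,5,6}->{}; W {2,3}->{} => REVISION
Total revisions = 2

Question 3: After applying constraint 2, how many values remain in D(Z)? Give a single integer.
Constraint 1 (Z + W = U) on D(Z)={2,3,4,5,6} D(W)={2,3,5} D(U)={2,5,6}: Z {2,3,4,5,6}->{2,3,4}; W {2,3,5}->{2,3}; U {2,5,6}->{5,6}
Constraint 2 (Z + W = U) on D(Z)={2,3,4} D(W)={2,3} D(U)={5,6}: no change
So after constraint 2: D(Z)={2,3,4}, size = 3

Answer: 3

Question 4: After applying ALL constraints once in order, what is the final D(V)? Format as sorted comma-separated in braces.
Constraint 1 (Z + W = U) on D(Z)={2,3,4,5,6} D(W)={2,3,5} D(U)={2,5,6}: Z {2,3,4,5,6}->{2,3,4}; W {2,3,5}->{2,3}; U {2,5,6}->{5,6}
Constraint 2 (Z + W = U) on D(Z)={2,3,4} D(W)={2,3} D(U)={5,6}: no change
Constraint 3 (V < W) on D(V)={4,5,6} D(W)={2,3}: V {4,5,6}->{}; W {2,3}->{}
So after all 3 constraints: D(V) = {}

Answer: {}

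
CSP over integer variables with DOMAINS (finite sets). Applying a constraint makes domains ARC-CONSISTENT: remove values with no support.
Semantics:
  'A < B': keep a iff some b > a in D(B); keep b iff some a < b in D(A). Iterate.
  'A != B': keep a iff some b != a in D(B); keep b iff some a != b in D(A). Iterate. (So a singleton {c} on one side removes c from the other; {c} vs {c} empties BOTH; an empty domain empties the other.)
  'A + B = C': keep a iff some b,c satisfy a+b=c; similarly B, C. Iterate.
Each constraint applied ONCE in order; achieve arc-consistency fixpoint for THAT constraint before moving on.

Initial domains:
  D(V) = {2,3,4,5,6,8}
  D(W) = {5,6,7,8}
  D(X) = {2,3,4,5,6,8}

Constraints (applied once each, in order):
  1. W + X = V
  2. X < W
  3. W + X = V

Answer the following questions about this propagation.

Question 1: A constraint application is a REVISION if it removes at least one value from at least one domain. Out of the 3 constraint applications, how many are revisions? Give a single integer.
Constraint 1 (W + X = V) on D(W)={5,6,7,8} D(X)={2,3,4,5,6,8} D(V)={2,3,4,5,6,8}: W {5,6,7,8}->{5,6}; X {2,3,4,5,6,8}->{2,3}; V {2,3,4,5,6,8}->{8} => REVISION
Constraint 2 (X < W) on D(X)={2,3} D(W)={5,6}: no change => not a revision
Constraint 3 (W + X = V) on D(W)={5,6} D(X)={2,3} D(V)={8}: no change => not a revision
Total revisions = 1

Answer: 1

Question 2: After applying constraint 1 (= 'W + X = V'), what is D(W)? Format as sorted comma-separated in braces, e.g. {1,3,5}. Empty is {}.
Constraint 1 (W + X = V) on D(W)={5,6,7,8} D(X)={2,3,4,5,6,8} D(V)={2,3,4,5,6,8}: W {5,6,7,8}->{5,6}; X {2,3,4,5,6,8}->{2,3}; V {2,3,4,5,6,8}->{8}
So after constraint 1: D(W) = {5,6}

Answer: {5,6}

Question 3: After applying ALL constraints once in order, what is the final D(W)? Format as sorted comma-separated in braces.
Constraint 1 (W + X = V) on D(W)={5,6,7,8} D(X)={2,3,4,5,6,8} D(V)={2,3,4,5,6,8}: W {5,6,7,8}->{5,6}; X {2,3,4,5,6,8}->{2,3}; V {2,3,4,5,6,8}->{8}
Constraint 2 (X < W) on D(X)={2,3} D(W)={5,6}: no change
Constraint 3 (W + X = V) on D(W)={5,6} D(X)={2,3} D(V)={8}: no change
So after all 3 constraints: D(W) = {5,6}

Answer: {5,6}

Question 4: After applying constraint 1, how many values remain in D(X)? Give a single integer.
Answer: 2

Derivation:
Constraint 1 (W + X = V) on D(W)={5,6,7,8} D(X)={2,3,4,5,6,8} D(V)={2,3,4,5,6,8}: W {5,6,7,8}->{5,6}; X {2,3,4,5,6,8}->{2,3}; V {2,3,4,5,6,8}->{8}
So after constraint 1: D(X)={2,3}, size = 2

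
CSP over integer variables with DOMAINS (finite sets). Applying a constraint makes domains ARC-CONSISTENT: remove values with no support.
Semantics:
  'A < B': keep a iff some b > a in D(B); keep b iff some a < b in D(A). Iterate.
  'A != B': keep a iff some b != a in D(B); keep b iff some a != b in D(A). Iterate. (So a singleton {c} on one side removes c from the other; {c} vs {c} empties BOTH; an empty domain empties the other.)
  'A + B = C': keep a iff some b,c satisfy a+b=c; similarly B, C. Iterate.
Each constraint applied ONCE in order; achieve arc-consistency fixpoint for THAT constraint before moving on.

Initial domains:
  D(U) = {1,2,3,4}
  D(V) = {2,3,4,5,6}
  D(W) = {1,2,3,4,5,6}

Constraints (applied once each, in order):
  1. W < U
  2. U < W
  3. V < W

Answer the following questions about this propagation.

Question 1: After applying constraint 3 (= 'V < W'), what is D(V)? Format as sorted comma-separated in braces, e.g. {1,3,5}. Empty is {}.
Answer: {2}

Derivation:
Constraint 1 (W < U) on D(W)={1,2,3,4,5,6} D(U)={1,2,3,4}: W {1,2,3,4,5,6}->{1,2,3}; U {1,2,3,4}->{2,3,4}
Constraint 2 (U < W) on D(U)={2,3,4} D(W)={1,2,3}: U {2,3,4}->{2}; W {1,2,3}->{3}
Constraint 3 (V < W) on D(V)={2,3,4,5,6} D(W)={3}: V {2,3,4,5,6}->{2}
So after constraint 3: D(V) = {2}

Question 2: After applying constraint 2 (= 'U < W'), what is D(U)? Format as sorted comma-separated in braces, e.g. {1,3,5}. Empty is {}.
Answer: {2}

Derivation:
Constraint 1 (W < U) on D(W)={1,2,3,4,5,6} D(U)={1,2,3,4}: W {1,2,3,4,5,6}->{1,2,3}; U {1,2,3,4}->{2,3,4}
Constraint 2 (U < W) on D(U)={2,3,4} D(W)={1,2,3}: U {2,3,4}->{2}; W {1,2,3}->{3}
So after constraint 2: D(U) = {2}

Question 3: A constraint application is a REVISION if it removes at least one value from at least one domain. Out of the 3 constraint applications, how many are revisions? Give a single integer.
Answer: 3

Derivation:
Constraint 1 (W < U) on D(W)={1,2,3,4,5,6} D(U)={1,2,3,4}: W {1,2,3,4,5,6}->{1,2,3}; U {1,2,3,4}->{2,3,4} => REVISION
Constraint 2 (U < W) on D(U)={2,3,4} D(W)={1,2,3}: U {2,3,4}->{2}; W {1,2,3}->{3} => REVISION
Constraint 3 (V < W) on D(V)={2,3,4,5,6} D(W)={3}: V {2,3,4,5,6}->{2} => REVISION
Total revisions = 3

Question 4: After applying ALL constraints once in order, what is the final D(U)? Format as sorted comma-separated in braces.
Answer: {2}

Derivation:
Constraint 1 (W < U) on D(W)={1,2,3,4,5,6} D(U)={1,2,3,4}: W {1,2,3,4,5,6}->{1,2,3}; U {1,2,3,4}->{2,3,4}
Constraint 2 (U < W) on D(U)={2,3,4} D(W)={1,2,3}: U {2,3,4}->{2}; W {1,2,3}->{3}
Constraint 3 (V < W) on D(V)={2,3,4,5,6} D(W)={3}: V {2,3,4,5,6}->{2}
So after all 3 constraints: D(U) = {2}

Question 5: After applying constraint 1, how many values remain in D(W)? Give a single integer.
Constraint 1 (W < U) on D(W)={1,2,3,4,5,6} D(U)={1,2,3,4}: W {1,2,3,4,5,6}->{1,2,3}; U {1,2,3,4}->{2,3,4}
So after constraint 1: D(W)={1,2,3}, size = 3

Answer: 3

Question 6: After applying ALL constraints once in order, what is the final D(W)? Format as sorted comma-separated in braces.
Answer: {3}

Derivation:
Constraint 1 (W < U) on D(W)={1,2,3,4,5,6} D(U)={1,2,3,4}: W {1,2,3,4,5,6}->{1,2,3}; U {1,2,3,4}->{2,3,4}
Constraint 2 (U < W) on D(U)={2,3,4} D(W)={1,2,3}: U {2,3,4}->{2}; W {1,2,3}->{3}
Constraint 3 (V < W) on D(V)={2,3,4,5,6} D(W)={3}: V {2,3,4,5,6}->{2}
So after all 3 constraints: D(W) = {3}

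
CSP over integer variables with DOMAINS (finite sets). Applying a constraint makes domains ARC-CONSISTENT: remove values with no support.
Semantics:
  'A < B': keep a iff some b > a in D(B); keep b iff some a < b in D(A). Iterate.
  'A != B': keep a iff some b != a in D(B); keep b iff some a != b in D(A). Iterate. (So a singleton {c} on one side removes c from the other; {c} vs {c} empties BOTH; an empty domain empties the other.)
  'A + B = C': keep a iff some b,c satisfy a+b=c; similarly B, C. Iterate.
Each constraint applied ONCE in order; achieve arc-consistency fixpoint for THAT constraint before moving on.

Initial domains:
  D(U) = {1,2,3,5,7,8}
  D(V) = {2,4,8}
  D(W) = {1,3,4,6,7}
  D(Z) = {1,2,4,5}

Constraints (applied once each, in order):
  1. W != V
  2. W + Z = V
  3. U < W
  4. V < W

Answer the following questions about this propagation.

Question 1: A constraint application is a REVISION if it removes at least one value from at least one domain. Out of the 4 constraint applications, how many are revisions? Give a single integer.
Answer: 2

Derivation:
Constraint 1 (W != V) on D(W)={1,3,4,6,7} D(V)={2,4,8}: no change => not a revision
Constraint 2 (W + Z = V) on D(W)={1,3,4,6,7} D(Z)={1,2,4,5} D(V)={2,4,8}: no change => not a revision
Constraint 3 (U < W) on D(U)={1,2,3,5,7,8} D(W)={1,3,4,6,7}: U {1,2,3,5,7,8}->{1,2,3,5}; W {1,3,4,6,7}->{3,4,6,7} => REVISION
Constraint 4 (V < W) on D(V)={2,4,8} D(W)={3,4,6,7}: V {2,4,8}->{2,4} => REVISION
Total revisions = 2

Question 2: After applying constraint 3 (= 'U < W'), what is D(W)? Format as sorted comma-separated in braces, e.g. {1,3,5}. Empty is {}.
Constraint 1 (W != V) on D(W)={1,3,4,6,7} D(V)={2,4,8}: no change
Constraint 2 (W + Z = V) on D(W)={1,3,4,6,7} D(Z)={1,2,4,5} D(V)={2,4,8}: no change
Constraint 3 (U < W) on D(U)={1,2,3,5,7,8} D(W)={1,3,4,6,7}: U {1,2,3,5,7,8}->{1,2,3,5}; W {1,3,4,6,7}->{3,4,6,7}
So after constraint 3: D(W) = {3,4,6,7}

Answer: {3,4,6,7}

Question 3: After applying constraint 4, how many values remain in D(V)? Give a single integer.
Answer: 2

Derivation:
Constraint 1 (W != V) on D(W)={1,3,4,6,7} D(V)={2,4,8}: no change
Constraint 2 (W + Z = V) on D(W)={1,3,4,6,7} D(Z)={1,2,4,5} D(V)={2,4,8}: no change
Constraint 3 (U < W) on D(U)={1,2,3,5,7,8} D(W)={1,3,4,6,7}: U {1,2,3,5,7,8}->{1,2,3,5}; W {1,3,4,6,7}->{3,4,6,7}
Constraint 4 (V < W) on D(V)={2,4,8} D(W)={3,4,6,7}: V {2,4,8}->{2,4}
So after constraint 4: D(V)={2,4}, size = 2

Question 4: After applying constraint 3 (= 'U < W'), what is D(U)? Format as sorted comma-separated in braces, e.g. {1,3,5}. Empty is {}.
Answer: {1,2,3,5}

Derivation:
Constraint 1 (W != V) on D(W)={1,3,4,6,7} D(V)={2,4,8}: no change
Constraint 2 (W + Z = V) on D(W)={1,3,4,6,7} D(Z)={1,2,4,5} D(V)={2,4,8}: no change
Constraint 3 (U < W) on D(U)={1,2,3,5,7,8} D(W)={1,3,4,6,7}: U {1,2,3,5,7,8}->{1,2,3,5}; W {1,3,4,6,7}->{3,4,6,7}
So after constraint 3: D(U) = {1,2,3,5}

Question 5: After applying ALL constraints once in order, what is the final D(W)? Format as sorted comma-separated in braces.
Constraint 1 (W != V) on D(W)={1,3,4,6,7} D(V)={2,4,8}: no change
Constraint 2 (W + Z = V) on D(W)={1,3,4,6,7} D(Z)={1,2,4,5} D(V)={2,4,8}: no change
Constraint 3 (U < W) on D(U)={1,2,3,5,7,8} D(W)={1,3,4,6,7}: U {1,2,3,5,7,8}->{1,2,3,5}; W {1,3,4,6,7}->{3,4,6,7}
Constraint 4 (V < W) on D(V)={2,4,8} D(W)={3,4,6,7}: V {2,4,8}->{2,4}
So after all 4 constraints: D(W) = {3,4,6,7}

Answer: {3,4,6,7}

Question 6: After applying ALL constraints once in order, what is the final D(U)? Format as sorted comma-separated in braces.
Answer: {1,2,3,5}

Derivation:
Constraint 1 (W != V) on D(W)={1,3,4,6,7} D(V)={2,4,8}: no change
Constraint 2 (W + Z = V) on D(W)={1,3,4,6,7} D(Z)={1,2,4,5} D(V)={2,4,8}: no change
Constraint 3 (U < W) on D(U)={1,2,3,5,7,8} D(W)={1,3,4,6,7}: U {1,2,3,5,7,8}->{1,2,3,5}; W {1,3,4,6,7}->{3,4,6,7}
Constraint 4 (V < W) on D(V)={2,4,8} D(W)={3,4,6,7}: V {2,4,8}->{2,4}
So after all 4 constraints: D(U) = {1,2,3,5}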